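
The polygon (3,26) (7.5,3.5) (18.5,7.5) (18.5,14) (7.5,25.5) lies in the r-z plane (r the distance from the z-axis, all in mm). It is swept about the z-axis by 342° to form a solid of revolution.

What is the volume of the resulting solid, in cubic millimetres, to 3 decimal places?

Profile (r,z), 5 vertices: (3,26) (7.5,3.5) (18.5,7.5) (18.5,14) (7.5,25.5)
edge 0: (3,26)→(7.5,3.5)  cross = 3·3.5 − 7.5·26 = -184.5000; (r_i+r_j)·cross = 10.5·-184.5000 = -1937.2500
edge 1: (7.5,3.5)→(18.5,7.5)  cross = 7.5·7.5 − 18.5·3.5 = -8.5000; (r_i+r_j)·cross = 26·-8.5000 = -221.0000
edge 2: (18.5,7.5)→(18.5,14)  cross = 18.5·14 − 18.5·7.5 = 120.2500; (r_i+r_j)·cross = 37·120.2500 = 4449.2500
edge 3: (18.5,14)→(7.5,25.5)  cross = 18.5·25.5 − 7.5·14 = 366.7500; (r_i+r_j)·cross = 26·366.7500 = 9535.5000
edge 4: (7.5,25.5)→(3,26)  cross = 7.5·26 − 3·25.5 = 118.5000; (r_i+r_j)·cross = 10.5·118.5000 = 1244.2500
Σcross = 412.5000 → A = |Σcross|/2 = 206.2500 mm²
Σ(r_i+r_j)·cross = 13070.7500 → first moment M = |Σ|/6 = 2178.4583
R_c = M/A = 2178.4583/206.2500 = 10.5622 mm
θ = 342° = 5.969026 rad
V = θ·R_c·A = 5.969026·10.5622·206.2500 = 13003.275 mm³

Volume = 13003.275 mm³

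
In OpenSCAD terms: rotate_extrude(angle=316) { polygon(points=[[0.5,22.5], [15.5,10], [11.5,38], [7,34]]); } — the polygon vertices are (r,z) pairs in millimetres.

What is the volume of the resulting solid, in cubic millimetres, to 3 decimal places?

Volume = 9802.650 mm³

Profile (r,z), 4 vertices: (0.5,22.5) (15.5,10) (11.5,38) (7,34)
edge 0: (0.5,22.5)→(15.5,10)  cross = 0.5·10 − 15.5·22.5 = -343.7500; (r_i+r_j)·cross = 16·-343.7500 = -5500.0000
edge 1: (15.5,10)→(11.5,38)  cross = 15.5·38 − 11.5·10 = 474.0000; (r_i+r_j)·cross = 27·474.0000 = 12798.0000
edge 2: (11.5,38)→(7,34)  cross = 11.5·34 − 7·38 = 125.0000; (r_i+r_j)·cross = 18.5·125.0000 = 2312.5000
edge 3: (7,34)→(0.5,22.5)  cross = 7·22.5 − 0.5·34 = 140.5000; (r_i+r_j)·cross = 7.5·140.5000 = 1053.7500
Σcross = 395.7500 → A = |Σcross|/2 = 197.8750 mm²
Σ(r_i+r_j)·cross = 10664.2500 → first moment M = |Σ|/6 = 1777.3750
R_c = M/A = 1777.3750/197.8750 = 8.9823 mm
θ = 316° = 5.515240 rad
V = θ·R_c·A = 5.515240·8.9823·197.8750 = 9802.650 mm³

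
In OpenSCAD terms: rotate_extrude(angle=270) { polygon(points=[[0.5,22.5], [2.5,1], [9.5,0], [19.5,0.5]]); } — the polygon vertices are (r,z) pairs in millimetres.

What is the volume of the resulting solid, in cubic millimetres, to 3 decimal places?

Profile (r,z), 4 vertices: (0.5,22.5) (2.5,1) (9.5,0) (19.5,0.5)
edge 0: (0.5,22.5)→(2.5,1)  cross = 0.5·1 − 2.5·22.5 = -55.7500; (r_i+r_j)·cross = 3·-55.7500 = -167.2500
edge 1: (2.5,1)→(9.5,0)  cross = 2.5·0 − 9.5·1 = -9.5000; (r_i+r_j)·cross = 12·-9.5000 = -114.0000
edge 2: (9.5,0)→(19.5,0.5)  cross = 9.5·0.5 − 19.5·0 = 4.7500; (r_i+r_j)·cross = 29·4.7500 = 137.7500
edge 3: (19.5,0.5)→(0.5,22.5)  cross = 19.5·22.5 − 0.5·0.5 = 438.5000; (r_i+r_j)·cross = 20·438.5000 = 8770.0000
Σcross = 378.0000 → A = |Σcross|/2 = 189.0000 mm²
Σ(r_i+r_j)·cross = 8626.5000 → first moment M = |Σ|/6 = 1437.7500
R_c = M/A = 1437.7500/189.0000 = 7.6071 mm
θ = 270° = 4.712389 rad
V = θ·R_c·A = 4.712389·7.6071·189.0000 = 6775.237 mm³

Volume = 6775.237 mm³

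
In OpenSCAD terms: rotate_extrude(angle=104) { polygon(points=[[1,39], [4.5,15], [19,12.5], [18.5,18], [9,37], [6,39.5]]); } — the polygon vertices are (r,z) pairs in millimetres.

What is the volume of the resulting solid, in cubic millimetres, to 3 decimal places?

Profile (r,z), 6 vertices: (1,39) (4.5,15) (19,12.5) (18.5,18) (9,37) (6,39.5)
edge 0: (1,39)→(4.5,15)  cross = 1·15 − 4.5·39 = -160.5000; (r_i+r_j)·cross = 5.5·-160.5000 = -882.7500
edge 1: (4.5,15)→(19,12.5)  cross = 4.5·12.5 − 19·15 = -228.7500; (r_i+r_j)·cross = 23.5·-228.7500 = -5375.6250
edge 2: (19,12.5)→(18.5,18)  cross = 19·18 − 18.5·12.5 = 110.7500; (r_i+r_j)·cross = 37.5·110.7500 = 4153.1250
edge 3: (18.5,18)→(9,37)  cross = 18.5·37 − 9·18 = 522.5000; (r_i+r_j)·cross = 27.5·522.5000 = 14368.7500
edge 4: (9,37)→(6,39.5)  cross = 9·39.5 − 6·37 = 133.5000; (r_i+r_j)·cross = 15·133.5000 = 2002.5000
edge 5: (6,39.5)→(1,39)  cross = 6·39 − 1·39.5 = 194.5000; (r_i+r_j)·cross = 7·194.5000 = 1361.5000
Σcross = 572.0000 → A = |Σcross|/2 = 286.0000 mm²
Σ(r_i+r_j)·cross = 15627.5000 → first moment M = |Σ|/6 = 2604.5833
R_c = M/A = 2604.5833/286.0000 = 9.1069 mm
θ = 104° = 1.815142 rad
V = θ·R_c·A = 1.815142·9.1069·286.0000 = 4727.690 mm³

Volume = 4727.690 mm³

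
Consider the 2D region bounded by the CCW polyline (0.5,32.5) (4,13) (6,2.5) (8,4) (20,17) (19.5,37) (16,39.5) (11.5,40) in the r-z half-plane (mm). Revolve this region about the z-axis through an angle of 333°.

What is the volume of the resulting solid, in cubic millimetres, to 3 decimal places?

Profile (r,z), 8 vertices: (0.5,32.5) (4,13) (6,2.5) (8,4) (20,17) (19.5,37) (16,39.5) (11.5,40)
edge 0: (0.5,32.5)→(4,13)  cross = 0.5·13 − 4·32.5 = -123.5000; (r_i+r_j)·cross = 4.5·-123.5000 = -555.7500
edge 1: (4,13)→(6,2.5)  cross = 4·2.5 − 6·13 = -68.0000; (r_i+r_j)·cross = 10·-68.0000 = -680.0000
edge 2: (6,2.5)→(8,4)  cross = 6·4 − 8·2.5 = 4.0000; (r_i+r_j)·cross = 14·4.0000 = 56.0000
edge 3: (8,4)→(20,17)  cross = 8·17 − 20·4 = 56.0000; (r_i+r_j)·cross = 28·56.0000 = 1568.0000
edge 4: (20,17)→(19.5,37)  cross = 20·37 − 19.5·17 = 408.5000; (r_i+r_j)·cross = 39.5·408.5000 = 16135.7500
edge 5: (19.5,37)→(16,39.5)  cross = 19.5·39.5 − 16·37 = 178.2500; (r_i+r_j)·cross = 35.5·178.2500 = 6327.8750
edge 6: (16,39.5)→(11.5,40)  cross = 16·40 − 11.5·39.5 = 185.7500; (r_i+r_j)·cross = 27.5·185.7500 = 5108.1250
edge 7: (11.5,40)→(0.5,32.5)  cross = 11.5·32.5 − 0.5·40 = 353.7500; (r_i+r_j)·cross = 12·353.7500 = 4245.0000
Σcross = 994.7500 → A = |Σcross|/2 = 497.3750 mm²
Σ(r_i+r_j)·cross = 32205.0000 → first moment M = |Σ|/6 = 5367.5000
R_c = M/A = 5367.5000/497.3750 = 10.7917 mm
θ = 333° = 5.811946 rad
V = θ·R_c·A = 5.811946·10.7917·497.3750 = 31195.622 mm³

Volume = 31195.622 mm³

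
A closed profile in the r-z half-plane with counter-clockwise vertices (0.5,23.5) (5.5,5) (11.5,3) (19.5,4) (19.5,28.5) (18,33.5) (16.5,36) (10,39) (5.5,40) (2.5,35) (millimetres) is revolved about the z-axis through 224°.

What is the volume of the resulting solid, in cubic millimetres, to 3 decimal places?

Profile (r,z), 10 vertices: (0.5,23.5) (5.5,5) (11.5,3) (19.5,4) (19.5,28.5) (18,33.5) (16.5,36) (10,39) (5.5,40) (2.5,35)
edge 0: (0.5,23.5)→(5.5,5)  cross = 0.5·5 − 5.5·23.5 = -126.7500; (r_i+r_j)·cross = 6·-126.7500 = -760.5000
edge 1: (5.5,5)→(11.5,3)  cross = 5.5·3 − 11.5·5 = -41.0000; (r_i+r_j)·cross = 17·-41.0000 = -697.0000
edge 2: (11.5,3)→(19.5,4)  cross = 11.5·4 − 19.5·3 = -12.5000; (r_i+r_j)·cross = 31·-12.5000 = -387.5000
edge 3: (19.5,4)→(19.5,28.5)  cross = 19.5·28.5 − 19.5·4 = 477.7500; (r_i+r_j)·cross = 39·477.7500 = 18632.2500
edge 4: (19.5,28.5)→(18,33.5)  cross = 19.5·33.5 − 18·28.5 = 140.2500; (r_i+r_j)·cross = 37.5·140.2500 = 5259.3750
edge 5: (18,33.5)→(16.5,36)  cross = 18·36 − 16.5·33.5 = 95.2500; (r_i+r_j)·cross = 34.5·95.2500 = 3286.1250
edge 6: (16.5,36)→(10,39)  cross = 16.5·39 − 10·36 = 283.5000; (r_i+r_j)·cross = 26.5·283.5000 = 7512.7500
edge 7: (10,39)→(5.5,40)  cross = 10·40 − 5.5·39 = 185.5000; (r_i+r_j)·cross = 15.5·185.5000 = 2875.2500
edge 8: (5.5,40)→(2.5,35)  cross = 5.5·35 − 2.5·40 = 92.5000; (r_i+r_j)·cross = 8·92.5000 = 740.0000
edge 9: (2.5,35)→(0.5,23.5)  cross = 2.5·23.5 − 0.5·35 = 41.2500; (r_i+r_j)·cross = 3·41.2500 = 123.7500
Σcross = 1135.7500 → A = |Σcross|/2 = 567.8750 mm²
Σ(r_i+r_j)·cross = 36584.5000 → first moment M = |Σ|/6 = 6097.4167
R_c = M/A = 6097.4167/567.8750 = 10.7373 mm
θ = 224° = 3.909538 rad
V = θ·R_c·A = 3.909538·10.7373·567.8750 = 23838.079 mm³

Volume = 23838.079 mm³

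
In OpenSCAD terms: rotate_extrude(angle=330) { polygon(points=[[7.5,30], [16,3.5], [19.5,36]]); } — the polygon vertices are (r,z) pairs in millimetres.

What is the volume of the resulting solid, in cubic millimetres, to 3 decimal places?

Profile (r,z), 3 vertices: (7.5,30) (16,3.5) (19.5,36)
edge 0: (7.5,30)→(16,3.5)  cross = 7.5·3.5 − 16·30 = -453.7500; (r_i+r_j)·cross = 23.5·-453.7500 = -10663.1250
edge 1: (16,3.5)→(19.5,36)  cross = 16·36 − 19.5·3.5 = 507.7500; (r_i+r_j)·cross = 35.5·507.7500 = 18025.1250
edge 2: (19.5,36)→(7.5,30)  cross = 19.5·30 − 7.5·36 = 315.0000; (r_i+r_j)·cross = 27·315.0000 = 8505.0000
Σcross = 369.0000 → A = |Σcross|/2 = 184.5000 mm²
Σ(r_i+r_j)·cross = 15867.0000 → first moment M = |Σ|/6 = 2644.5000
R_c = M/A = 2644.5000/184.5000 = 14.3333 mm
θ = 330° = 5.759587 rad
V = θ·R_c·A = 5.759587·14.3333·184.5000 = 15231.227 mm³

Volume = 15231.227 mm³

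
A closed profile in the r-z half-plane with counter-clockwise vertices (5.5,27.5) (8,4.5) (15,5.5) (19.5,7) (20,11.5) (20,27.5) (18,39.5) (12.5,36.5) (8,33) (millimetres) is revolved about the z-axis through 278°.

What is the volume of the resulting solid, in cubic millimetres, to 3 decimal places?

Volume = 25920.275 mm³

Profile (r,z), 9 vertices: (5.5,27.5) (8,4.5) (15,5.5) (19.5,7) (20,11.5) (20,27.5) (18,39.5) (12.5,36.5) (8,33)
edge 0: (5.5,27.5)→(8,4.5)  cross = 5.5·4.5 − 8·27.5 = -195.2500; (r_i+r_j)·cross = 13.5·-195.2500 = -2635.8750
edge 1: (8,4.5)→(15,5.5)  cross = 8·5.5 − 15·4.5 = -23.5000; (r_i+r_j)·cross = 23·-23.5000 = -540.5000
edge 2: (15,5.5)→(19.5,7)  cross = 15·7 − 19.5·5.5 = -2.2500; (r_i+r_j)·cross = 34.5·-2.2500 = -77.6250
edge 3: (19.5,7)→(20,11.5)  cross = 19.5·11.5 − 20·7 = 84.2500; (r_i+r_j)·cross = 39.5·84.2500 = 3327.8750
edge 4: (20,11.5)→(20,27.5)  cross = 20·27.5 − 20·11.5 = 320.0000; (r_i+r_j)·cross = 40·320.0000 = 12800.0000
edge 5: (20,27.5)→(18,39.5)  cross = 20·39.5 − 18·27.5 = 295.0000; (r_i+r_j)·cross = 38·295.0000 = 11210.0000
edge 6: (18,39.5)→(12.5,36.5)  cross = 18·36.5 − 12.5·39.5 = 163.2500; (r_i+r_j)·cross = 30.5·163.2500 = 4979.1250
edge 7: (12.5,36.5)→(8,33)  cross = 12.5·33 − 8·36.5 = 120.5000; (r_i+r_j)·cross = 20.5·120.5000 = 2470.2500
edge 8: (8,33)→(5.5,27.5)  cross = 8·27.5 − 5.5·33 = 38.5000; (r_i+r_j)·cross = 13.5·38.5000 = 519.7500
Σcross = 800.5000 → A = |Σcross|/2 = 400.2500 mm²
Σ(r_i+r_j)·cross = 32053.0000 → first moment M = |Σ|/6 = 5342.1667
R_c = M/A = 5342.1667/400.2500 = 13.3471 mm
θ = 278° = 4.852015 rad
V = θ·R_c·A = 4.852015·13.3471·400.2500 = 25920.275 mm³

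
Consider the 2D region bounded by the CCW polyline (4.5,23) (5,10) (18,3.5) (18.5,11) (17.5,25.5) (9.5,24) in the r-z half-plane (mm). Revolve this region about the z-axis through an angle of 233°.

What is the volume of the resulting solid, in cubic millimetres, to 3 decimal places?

Volume = 11427.448 mm³

Profile (r,z), 6 vertices: (4.5,23) (5,10) (18,3.5) (18.5,11) (17.5,25.5) (9.5,24)
edge 0: (4.5,23)→(5,10)  cross = 4.5·10 − 5·23 = -70.0000; (r_i+r_j)·cross = 9.5·-70.0000 = -665.0000
edge 1: (5,10)→(18,3.5)  cross = 5·3.5 − 18·10 = -162.5000; (r_i+r_j)·cross = 23·-162.5000 = -3737.5000
edge 2: (18,3.5)→(18.5,11)  cross = 18·11 − 18.5·3.5 = 133.2500; (r_i+r_j)·cross = 36.5·133.2500 = 4863.6250
edge 3: (18.5,11)→(17.5,25.5)  cross = 18.5·25.5 − 17.5·11 = 279.2500; (r_i+r_j)·cross = 36·279.2500 = 10053.0000
edge 4: (17.5,25.5)→(9.5,24)  cross = 17.5·24 − 9.5·25.5 = 177.7500; (r_i+r_j)·cross = 27·177.7500 = 4799.2500
edge 5: (9.5,24)→(4.5,23)  cross = 9.5·23 − 4.5·24 = 110.5000; (r_i+r_j)·cross = 14·110.5000 = 1547.0000
Σcross = 468.2500 → A = |Σcross|/2 = 234.1250 mm²
Σ(r_i+r_j)·cross = 16860.3750 → first moment M = |Σ|/6 = 2810.0625
R_c = M/A = 2810.0625/234.1250 = 12.0024 mm
θ = 233° = 4.066617 rad
V = θ·R_c·A = 4.066617·12.0024·234.1250 = 11427.448 mm³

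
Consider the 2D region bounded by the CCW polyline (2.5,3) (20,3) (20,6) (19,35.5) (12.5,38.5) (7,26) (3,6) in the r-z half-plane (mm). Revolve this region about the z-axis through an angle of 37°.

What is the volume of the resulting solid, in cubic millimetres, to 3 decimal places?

Profile (r,z), 7 vertices: (2.5,3) (20,3) (20,6) (19,35.5) (12.5,38.5) (7,26) (3,6)
edge 0: (2.5,3)→(20,3)  cross = 2.5·3 − 20·3 = -52.5000; (r_i+r_j)·cross = 22.5·-52.5000 = -1181.2500
edge 1: (20,3)→(20,6)  cross = 20·6 − 20·3 = 60.0000; (r_i+r_j)·cross = 40·60.0000 = 2400.0000
edge 2: (20,6)→(19,35.5)  cross = 20·35.5 − 19·6 = 596.0000; (r_i+r_j)·cross = 39·596.0000 = 23244.0000
edge 3: (19,35.5)→(12.5,38.5)  cross = 19·38.5 − 12.5·35.5 = 287.7500; (r_i+r_j)·cross = 31.5·287.7500 = 9064.1250
edge 4: (12.5,38.5)→(7,26)  cross = 12.5·26 − 7·38.5 = 55.5000; (r_i+r_j)·cross = 19.5·55.5000 = 1082.2500
edge 5: (7,26)→(3,6)  cross = 7·6 − 3·26 = -36.0000; (r_i+r_j)·cross = 10·-36.0000 = -360.0000
edge 6: (3,6)→(2.5,3)  cross = 3·3 − 2.5·6 = -6.0000; (r_i+r_j)·cross = 5.5·-6.0000 = -33.0000
Σcross = 904.7500 → A = |Σcross|/2 = 452.3750 mm²
Σ(r_i+r_j)·cross = 34216.1250 → first moment M = |Σ|/6 = 5702.6875
R_c = M/A = 5702.6875/452.3750 = 12.6061 mm
θ = 37° = 0.645772 rad
V = θ·R_c·A = 0.645772·12.6061·452.3750 = 3682.635 mm³

Volume = 3682.635 mm³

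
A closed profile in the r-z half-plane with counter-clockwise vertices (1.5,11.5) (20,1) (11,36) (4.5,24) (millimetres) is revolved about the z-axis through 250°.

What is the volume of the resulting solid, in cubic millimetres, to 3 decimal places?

Volume = 13629.385 mm³

Profile (r,z), 4 vertices: (1.5,11.5) (20,1) (11,36) (4.5,24)
edge 0: (1.5,11.5)→(20,1)  cross = 1.5·1 − 20·11.5 = -228.5000; (r_i+r_j)·cross = 21.5·-228.5000 = -4912.7500
edge 1: (20,1)→(11,36)  cross = 20·36 − 11·1 = 709.0000; (r_i+r_j)·cross = 31·709.0000 = 21979.0000
edge 2: (11,36)→(4.5,24)  cross = 11·24 − 4.5·36 = 102.0000; (r_i+r_j)·cross = 15.5·102.0000 = 1581.0000
edge 3: (4.5,24)→(1.5,11.5)  cross = 4.5·11.5 − 1.5·24 = 15.7500; (r_i+r_j)·cross = 6·15.7500 = 94.5000
Σcross = 598.2500 → A = |Σcross|/2 = 299.1250 mm²
Σ(r_i+r_j)·cross = 18741.7500 → first moment M = |Σ|/6 = 3123.6250
R_c = M/A = 3123.6250/299.1250 = 10.4425 mm
θ = 250° = 4.363323 rad
V = θ·R_c·A = 4.363323·10.4425·299.1250 = 13629.385 mm³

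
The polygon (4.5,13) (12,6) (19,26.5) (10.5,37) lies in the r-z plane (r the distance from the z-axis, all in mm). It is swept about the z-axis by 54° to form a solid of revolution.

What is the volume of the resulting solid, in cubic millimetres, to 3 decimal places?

Volume = 2556.569 mm³

Profile (r,z), 4 vertices: (4.5,13) (12,6) (19,26.5) (10.5,37)
edge 0: (4.5,13)→(12,6)  cross = 4.5·6 − 12·13 = -129.0000; (r_i+r_j)·cross = 16.5·-129.0000 = -2128.5000
edge 1: (12,6)→(19,26.5)  cross = 12·26.5 − 19·6 = 204.0000; (r_i+r_j)·cross = 31·204.0000 = 6324.0000
edge 2: (19,26.5)→(10.5,37)  cross = 19·37 − 10.5·26.5 = 424.7500; (r_i+r_j)·cross = 29.5·424.7500 = 12530.1250
edge 3: (10.5,37)→(4.5,13)  cross = 10.5·13 − 4.5·37 = -30.0000; (r_i+r_j)·cross = 15·-30.0000 = -450.0000
Σcross = 469.7500 → A = |Σcross|/2 = 234.8750 mm²
Σ(r_i+r_j)·cross = 16275.6250 → first moment M = |Σ|/6 = 2712.6042
R_c = M/A = 2712.6042/234.8750 = 11.5491 mm
θ = 54° = 0.942478 rad
V = θ·R_c·A = 0.942478·11.5491·234.8750 = 2556.569 mm³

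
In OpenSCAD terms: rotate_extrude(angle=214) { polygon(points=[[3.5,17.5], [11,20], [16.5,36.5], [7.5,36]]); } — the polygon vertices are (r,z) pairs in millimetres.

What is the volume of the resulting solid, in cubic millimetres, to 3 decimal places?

Profile (r,z), 4 vertices: (3.5,17.5) (11,20) (16.5,36.5) (7.5,36)
edge 0: (3.5,17.5)→(11,20)  cross = 3.5·20 − 11·17.5 = -122.5000; (r_i+r_j)·cross = 14.5·-122.5000 = -1776.2500
edge 1: (11,20)→(16.5,36.5)  cross = 11·36.5 − 16.5·20 = 71.5000; (r_i+r_j)·cross = 27.5·71.5000 = 1966.2500
edge 2: (16.5,36.5)→(7.5,36)  cross = 16.5·36 − 7.5·36.5 = 320.2500; (r_i+r_j)·cross = 24·320.2500 = 7686.0000
edge 3: (7.5,36)→(3.5,17.5)  cross = 7.5·17.5 − 3.5·36 = 5.2500; (r_i+r_j)·cross = 11·5.2500 = 57.7500
Σcross = 274.5000 → A = |Σcross|/2 = 137.2500 mm²
Σ(r_i+r_j)·cross = 7933.7500 → first moment M = |Σ|/6 = 1322.2917
R_c = M/A = 1322.2917/137.2500 = 9.6342 mm
θ = 214° = 3.735005 rad
V = θ·R_c·A = 3.735005·9.6342·137.2500 = 4938.765 mm³

Volume = 4938.765 mm³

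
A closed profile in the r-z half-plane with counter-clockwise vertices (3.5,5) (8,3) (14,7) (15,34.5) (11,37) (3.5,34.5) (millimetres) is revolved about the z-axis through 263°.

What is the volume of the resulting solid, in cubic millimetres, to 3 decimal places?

Volume = 14073.602 mm³

Profile (r,z), 6 vertices: (3.5,5) (8,3) (14,7) (15,34.5) (11,37) (3.5,34.5)
edge 0: (3.5,5)→(8,3)  cross = 3.5·3 − 8·5 = -29.5000; (r_i+r_j)·cross = 11.5·-29.5000 = -339.2500
edge 1: (8,3)→(14,7)  cross = 8·7 − 14·3 = 14.0000; (r_i+r_j)·cross = 22·14.0000 = 308.0000
edge 2: (14,7)→(15,34.5)  cross = 14·34.5 − 15·7 = 378.0000; (r_i+r_j)·cross = 29·378.0000 = 10962.0000
edge 3: (15,34.5)→(11,37)  cross = 15·37 − 11·34.5 = 175.5000; (r_i+r_j)·cross = 26·175.5000 = 4563.0000
edge 4: (11,37)→(3.5,34.5)  cross = 11·34.5 − 3.5·37 = 250.0000; (r_i+r_j)·cross = 14.5·250.0000 = 3625.0000
edge 5: (3.5,34.5)→(3.5,5)  cross = 3.5·5 − 3.5·34.5 = -103.2500; (r_i+r_j)·cross = 7·-103.2500 = -722.7500
Σcross = 684.7500 → A = |Σcross|/2 = 342.3750 mm²
Σ(r_i+r_j)·cross = 18396.0000 → first moment M = |Σ|/6 = 3066.0000
R_c = M/A = 3066.0000/342.3750 = 8.9551 mm
θ = 263° = 4.590216 rad
V = θ·R_c·A = 4.590216·8.9551·342.3750 = 14073.602 mm³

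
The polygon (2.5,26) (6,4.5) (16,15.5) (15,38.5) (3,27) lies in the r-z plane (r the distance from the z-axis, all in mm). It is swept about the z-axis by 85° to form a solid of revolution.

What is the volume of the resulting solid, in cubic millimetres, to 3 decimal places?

Volume = 4052.231 mm³

Profile (r,z), 5 vertices: (2.5,26) (6,4.5) (16,15.5) (15,38.5) (3,27)
edge 0: (2.5,26)→(6,4.5)  cross = 2.5·4.5 − 6·26 = -144.7500; (r_i+r_j)·cross = 8.5·-144.7500 = -1230.3750
edge 1: (6,4.5)→(16,15.5)  cross = 6·15.5 − 16·4.5 = 21.0000; (r_i+r_j)·cross = 22·21.0000 = 462.0000
edge 2: (16,15.5)→(15,38.5)  cross = 16·38.5 − 15·15.5 = 383.5000; (r_i+r_j)·cross = 31·383.5000 = 11888.5000
edge 3: (15,38.5)→(3,27)  cross = 15·27 − 3·38.5 = 289.5000; (r_i+r_j)·cross = 18·289.5000 = 5211.0000
edge 4: (3,27)→(2.5,26)  cross = 3·26 − 2.5·27 = 10.5000; (r_i+r_j)·cross = 5.5·10.5000 = 57.7500
Σcross = 559.7500 → A = |Σcross|/2 = 279.8750 mm²
Σ(r_i+r_j)·cross = 16388.8750 → first moment M = |Σ|/6 = 2731.4792
R_c = M/A = 2731.4792/279.8750 = 9.7596 mm
θ = 85° = 1.483530 rad
V = θ·R_c·A = 1.483530·9.7596·279.8750 = 4052.231 mm³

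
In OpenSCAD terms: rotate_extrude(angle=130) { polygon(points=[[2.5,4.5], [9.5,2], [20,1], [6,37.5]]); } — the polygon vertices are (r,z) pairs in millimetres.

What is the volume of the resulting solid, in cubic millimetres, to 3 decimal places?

Volume = 6588.920 mm³

Profile (r,z), 4 vertices: (2.5,4.5) (9.5,2) (20,1) (6,37.5)
edge 0: (2.5,4.5)→(9.5,2)  cross = 2.5·2 − 9.5·4.5 = -37.7500; (r_i+r_j)·cross = 12·-37.7500 = -453.0000
edge 1: (9.5,2)→(20,1)  cross = 9.5·1 − 20·2 = -30.5000; (r_i+r_j)·cross = 29.5·-30.5000 = -899.7500
edge 2: (20,1)→(6,37.5)  cross = 20·37.5 − 6·1 = 744.0000; (r_i+r_j)·cross = 26·744.0000 = 19344.0000
edge 3: (6,37.5)→(2.5,4.5)  cross = 6·4.5 − 2.5·37.5 = -66.7500; (r_i+r_j)·cross = 8.5·-66.7500 = -567.3750
Σcross = 609.0000 → A = |Σcross|/2 = 304.5000 mm²
Σ(r_i+r_j)·cross = 17423.8750 → first moment M = |Σ|/6 = 2903.9792
R_c = M/A = 2903.9792/304.5000 = 9.5369 mm
θ = 130° = 2.268928 rad
V = θ·R_c·A = 2.268928·9.5369·304.5000 = 6588.920 mm³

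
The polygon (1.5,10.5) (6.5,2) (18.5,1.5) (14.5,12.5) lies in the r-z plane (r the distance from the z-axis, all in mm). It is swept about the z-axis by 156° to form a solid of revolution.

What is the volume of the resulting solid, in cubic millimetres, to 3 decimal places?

Volume = 3560.515 mm³

Profile (r,z), 4 vertices: (1.5,10.5) (6.5,2) (18.5,1.5) (14.5,12.5)
edge 0: (1.5,10.5)→(6.5,2)  cross = 1.5·2 − 6.5·10.5 = -65.2500; (r_i+r_j)·cross = 8·-65.2500 = -522.0000
edge 1: (6.5,2)→(18.5,1.5)  cross = 6.5·1.5 − 18.5·2 = -27.2500; (r_i+r_j)·cross = 25·-27.2500 = -681.2500
edge 2: (18.5,1.5)→(14.5,12.5)  cross = 18.5·12.5 − 14.5·1.5 = 209.5000; (r_i+r_j)·cross = 33·209.5000 = 6913.5000
edge 3: (14.5,12.5)→(1.5,10.5)  cross = 14.5·10.5 − 1.5·12.5 = 133.5000; (r_i+r_j)·cross = 16·133.5000 = 2136.0000
Σcross = 250.5000 → A = |Σcross|/2 = 125.2500 mm²
Σ(r_i+r_j)·cross = 7846.2500 → first moment M = |Σ|/6 = 1307.7083
R_c = M/A = 1307.7083/125.2500 = 10.4408 mm
θ = 156° = 2.722714 rad
V = θ·R_c·A = 2.722714·10.4408·125.2500 = 3560.515 mm³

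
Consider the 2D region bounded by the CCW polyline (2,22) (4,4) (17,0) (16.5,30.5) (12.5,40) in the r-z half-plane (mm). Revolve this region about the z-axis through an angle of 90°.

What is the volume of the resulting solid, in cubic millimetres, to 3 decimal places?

Volume = 6904.435 mm³

Profile (r,z), 5 vertices: (2,22) (4,4) (17,0) (16.5,30.5) (12.5,40)
edge 0: (2,22)→(4,4)  cross = 2·4 − 4·22 = -80.0000; (r_i+r_j)·cross = 6·-80.0000 = -480.0000
edge 1: (4,4)→(17,0)  cross = 4·0 − 17·4 = -68.0000; (r_i+r_j)·cross = 21·-68.0000 = -1428.0000
edge 2: (17,0)→(16.5,30.5)  cross = 17·30.5 − 16.5·0 = 518.5000; (r_i+r_j)·cross = 33.5·518.5000 = 17369.7500
edge 3: (16.5,30.5)→(12.5,40)  cross = 16.5·40 − 12.5·30.5 = 278.7500; (r_i+r_j)·cross = 29·278.7500 = 8083.7500
edge 4: (12.5,40)→(2,22)  cross = 12.5·22 − 2·40 = 195.0000; (r_i+r_j)·cross = 14.5·195.0000 = 2827.5000
Σcross = 844.2500 → A = |Σcross|/2 = 422.1250 mm²
Σ(r_i+r_j)·cross = 26373.0000 → first moment M = |Σ|/6 = 4395.5000
R_c = M/A = 4395.5000/422.1250 = 10.4128 mm
θ = 90° = 1.570796 rad
V = θ·R_c·A = 1.570796·10.4128·422.1250 = 6904.435 mm³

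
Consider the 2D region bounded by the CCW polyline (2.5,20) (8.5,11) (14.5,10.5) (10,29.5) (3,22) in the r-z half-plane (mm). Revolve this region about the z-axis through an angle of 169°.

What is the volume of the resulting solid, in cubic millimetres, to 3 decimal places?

Volume = 3176.296 mm³

Profile (r,z), 5 vertices: (2.5,20) (8.5,11) (14.5,10.5) (10,29.5) (3,22)
edge 0: (2.5,20)→(8.5,11)  cross = 2.5·11 − 8.5·20 = -142.5000; (r_i+r_j)·cross = 11·-142.5000 = -1567.5000
edge 1: (8.5,11)→(14.5,10.5)  cross = 8.5·10.5 − 14.5·11 = -70.2500; (r_i+r_j)·cross = 23·-70.2500 = -1615.7500
edge 2: (14.5,10.5)→(10,29.5)  cross = 14.5·29.5 − 10·10.5 = 322.7500; (r_i+r_j)·cross = 24.5·322.7500 = 7907.3750
edge 3: (10,29.5)→(3,22)  cross = 10·22 − 3·29.5 = 131.5000; (r_i+r_j)·cross = 13·131.5000 = 1709.5000
edge 4: (3,22)→(2.5,20)  cross = 3·20 − 2.5·22 = 5.0000; (r_i+r_j)·cross = 5.5·5.0000 = 27.5000
Σcross = 246.5000 → A = |Σcross|/2 = 123.2500 mm²
Σ(r_i+r_j)·cross = 6461.1250 → first moment M = |Σ|/6 = 1076.8542
R_c = M/A = 1076.8542/123.2500 = 8.7372 mm
θ = 169° = 2.949606 rad
V = θ·R_c·A = 2.949606·8.7372·123.2500 = 3176.296 mm³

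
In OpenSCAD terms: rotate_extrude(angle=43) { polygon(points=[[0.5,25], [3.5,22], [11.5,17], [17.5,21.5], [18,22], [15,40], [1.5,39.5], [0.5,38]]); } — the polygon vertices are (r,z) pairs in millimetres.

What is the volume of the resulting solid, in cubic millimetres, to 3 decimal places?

Profile (r,z), 8 vertices: (0.5,25) (3.5,22) (11.5,17) (17.5,21.5) (18,22) (15,40) (1.5,39.5) (0.5,38)
edge 0: (0.5,25)→(3.5,22)  cross = 0.5·22 − 3.5·25 = -76.5000; (r_i+r_j)·cross = 4·-76.5000 = -306.0000
edge 1: (3.5,22)→(11.5,17)  cross = 3.5·17 − 11.5·22 = -193.5000; (r_i+r_j)·cross = 15·-193.5000 = -2902.5000
edge 2: (11.5,17)→(17.5,21.5)  cross = 11.5·21.5 − 17.5·17 = -50.2500; (r_i+r_j)·cross = 29·-50.2500 = -1457.2500
edge 3: (17.5,21.5)→(18,22)  cross = 17.5·22 − 18·21.5 = -2.0000; (r_i+r_j)·cross = 35.5·-2.0000 = -71.0000
edge 4: (18,22)→(15,40)  cross = 18·40 − 15·22 = 390.0000; (r_i+r_j)·cross = 33·390.0000 = 12870.0000
edge 5: (15,40)→(1.5,39.5)  cross = 15·39.5 − 1.5·40 = 532.5000; (r_i+r_j)·cross = 16.5·532.5000 = 8786.2500
edge 6: (1.5,39.5)→(0.5,38)  cross = 1.5·38 − 0.5·39.5 = 37.2500; (r_i+r_j)·cross = 2·37.2500 = 74.5000
edge 7: (0.5,38)→(0.5,25)  cross = 0.5·25 − 0.5·38 = -6.5000; (r_i+r_j)·cross = 1·-6.5000 = -6.5000
Σcross = 631.0000 → A = |Σcross|/2 = 315.5000 mm²
Σ(r_i+r_j)·cross = 16987.5000 → first moment M = |Σ|/6 = 2831.2500
R_c = M/A = 2831.2500/315.5000 = 8.9739 mm
θ = 43° = 0.750492 rad
V = θ·R_c·A = 0.750492·8.9739·315.5000 = 2124.829 mm³

Volume = 2124.829 mm³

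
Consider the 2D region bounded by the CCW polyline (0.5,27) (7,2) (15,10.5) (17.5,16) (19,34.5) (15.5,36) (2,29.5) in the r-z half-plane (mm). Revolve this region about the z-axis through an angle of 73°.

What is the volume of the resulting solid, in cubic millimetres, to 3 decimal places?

Profile (r,z), 7 vertices: (0.5,27) (7,2) (15,10.5) (17.5,16) (19,34.5) (15.5,36) (2,29.5)
edge 0: (0.5,27)→(7,2)  cross = 0.5·2 − 7·27 = -188.0000; (r_i+r_j)·cross = 7.5·-188.0000 = -1410.0000
edge 1: (7,2)→(15,10.5)  cross = 7·10.5 − 15·2 = 43.5000; (r_i+r_j)·cross = 22·43.5000 = 957.0000
edge 2: (15,10.5)→(17.5,16)  cross = 15·16 − 17.5·10.5 = 56.2500; (r_i+r_j)·cross = 32.5·56.2500 = 1828.1250
edge 3: (17.5,16)→(19,34.5)  cross = 17.5·34.5 − 19·16 = 299.7500; (r_i+r_j)·cross = 36.5·299.7500 = 10940.8750
edge 4: (19,34.5)→(15.5,36)  cross = 19·36 − 15.5·34.5 = 149.2500; (r_i+r_j)·cross = 34.5·149.2500 = 5149.1250
edge 5: (15.5,36)→(2,29.5)  cross = 15.5·29.5 − 2·36 = 385.2500; (r_i+r_j)·cross = 17.5·385.2500 = 6741.8750
edge 6: (2,29.5)→(0.5,27)  cross = 2·27 − 0.5·29.5 = 39.2500; (r_i+r_j)·cross = 2.5·39.2500 = 98.1250
Σcross = 785.2500 → A = |Σcross|/2 = 392.6250 mm²
Σ(r_i+r_j)·cross = 24305.1250 → first moment M = |Σ|/6 = 4050.8542
R_c = M/A = 4050.8542/392.6250 = 10.3174 mm
θ = 73° = 1.274090 rad
V = θ·R_c·A = 1.274090·10.3174·392.6250 = 5161.154 mm³

Volume = 5161.154 mm³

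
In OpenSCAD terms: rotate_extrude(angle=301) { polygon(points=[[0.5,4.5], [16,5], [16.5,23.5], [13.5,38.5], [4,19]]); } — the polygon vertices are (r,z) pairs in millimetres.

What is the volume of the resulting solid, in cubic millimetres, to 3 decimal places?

Volume = 17304.835 mm³

Profile (r,z), 5 vertices: (0.5,4.5) (16,5) (16.5,23.5) (13.5,38.5) (4,19)
edge 0: (0.5,4.5)→(16,5)  cross = 0.5·5 − 16·4.5 = -69.5000; (r_i+r_j)·cross = 16.5·-69.5000 = -1146.7500
edge 1: (16,5)→(16.5,23.5)  cross = 16·23.5 − 16.5·5 = 293.5000; (r_i+r_j)·cross = 32.5·293.5000 = 9538.7500
edge 2: (16.5,23.5)→(13.5,38.5)  cross = 16.5·38.5 − 13.5·23.5 = 318.0000; (r_i+r_j)·cross = 30·318.0000 = 9540.0000
edge 3: (13.5,38.5)→(4,19)  cross = 13.5·19 − 4·38.5 = 102.5000; (r_i+r_j)·cross = 17.5·102.5000 = 1793.7500
edge 4: (4,19)→(0.5,4.5)  cross = 4·4.5 − 0.5·19 = 8.5000; (r_i+r_j)·cross = 4.5·8.5000 = 38.2500
Σcross = 653.0000 → A = |Σcross|/2 = 326.5000 mm²
Σ(r_i+r_j)·cross = 19764.0000 → first moment M = |Σ|/6 = 3294.0000
R_c = M/A = 3294.0000/326.5000 = 10.0888 mm
θ = 301° = 5.253441 rad
V = θ·R_c·A = 5.253441·10.0888·326.5000 = 17304.835 mm³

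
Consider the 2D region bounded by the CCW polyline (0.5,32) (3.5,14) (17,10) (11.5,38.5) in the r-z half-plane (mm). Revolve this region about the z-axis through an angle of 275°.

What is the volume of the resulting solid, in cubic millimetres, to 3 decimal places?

Profile (r,z), 4 vertices: (0.5,32) (3.5,14) (17,10) (11.5,38.5)
edge 0: (0.5,32)→(3.5,14)  cross = 0.5·14 − 3.5·32 = -105.0000; (r_i+r_j)·cross = 4·-105.0000 = -420.0000
edge 1: (3.5,14)→(17,10)  cross = 3.5·10 − 17·14 = -203.0000; (r_i+r_j)·cross = 20.5·-203.0000 = -4161.5000
edge 2: (17,10)→(11.5,38.5)  cross = 17·38.5 − 11.5·10 = 539.5000; (r_i+r_j)·cross = 28.5·539.5000 = 15375.7500
edge 3: (11.5,38.5)→(0.5,32)  cross = 11.5·32 − 0.5·38.5 = 348.7500; (r_i+r_j)·cross = 12·348.7500 = 4185.0000
Σcross = 580.2500 → A = |Σcross|/2 = 290.1250 mm²
Σ(r_i+r_j)·cross = 14979.2500 → first moment M = |Σ|/6 = 2496.5417
R_c = M/A = 2496.5417/290.1250 = 8.6051 mm
θ = 275° = 4.799655 rad
V = θ·R_c·A = 4.799655·8.6051·290.1250 = 11982.540 mm³

Volume = 11982.540 mm³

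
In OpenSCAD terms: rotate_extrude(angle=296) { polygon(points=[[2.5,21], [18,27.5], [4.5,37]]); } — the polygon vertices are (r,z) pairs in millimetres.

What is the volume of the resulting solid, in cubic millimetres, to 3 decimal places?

Profile (r,z), 3 vertices: (2.5,21) (18,27.5) (4.5,37)
edge 0: (2.5,21)→(18,27.5)  cross = 2.5·27.5 − 18·21 = -309.2500; (r_i+r_j)·cross = 20.5·-309.2500 = -6339.6250
edge 1: (18,27.5)→(4.5,37)  cross = 18·37 − 4.5·27.5 = 542.2500; (r_i+r_j)·cross = 22.5·542.2500 = 12200.6250
edge 2: (4.5,37)→(2.5,21)  cross = 4.5·21 − 2.5·37 = 2.0000; (r_i+r_j)·cross = 7·2.0000 = 14.0000
Σcross = 235.0000 → A = |Σcross|/2 = 117.5000 mm²
Σ(r_i+r_j)·cross = 5875.0000 → first moment M = |Σ|/6 = 979.1667
R_c = M/A = 979.1667/117.5000 = 8.3333 mm
θ = 296° = 5.166175 rad
V = θ·R_c·A = 5.166175·8.3333·117.5000 = 5058.546 mm³

Volume = 5058.546 mm³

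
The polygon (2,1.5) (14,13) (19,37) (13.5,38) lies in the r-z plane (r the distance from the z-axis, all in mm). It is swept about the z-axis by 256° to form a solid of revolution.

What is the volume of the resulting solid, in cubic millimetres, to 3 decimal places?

Volume = 11460.623 mm³

Profile (r,z), 4 vertices: (2,1.5) (14,13) (19,37) (13.5,38)
edge 0: (2,1.5)→(14,13)  cross = 2·13 − 14·1.5 = 5.0000; (r_i+r_j)·cross = 16·5.0000 = 80.0000
edge 1: (14,13)→(19,37)  cross = 14·37 − 19·13 = 271.0000; (r_i+r_j)·cross = 33·271.0000 = 8943.0000
edge 2: (19,37)→(13.5,38)  cross = 19·38 − 13.5·37 = 222.5000; (r_i+r_j)·cross = 32.5·222.5000 = 7231.2500
edge 3: (13.5,38)→(2,1.5)  cross = 13.5·1.5 − 2·38 = -55.7500; (r_i+r_j)·cross = 15.5·-55.7500 = -864.1250
Σcross = 442.7500 → A = |Σcross|/2 = 221.3750 mm²
Σ(r_i+r_j)·cross = 15390.1250 → first moment M = |Σ|/6 = 2565.0208
R_c = M/A = 2565.0208/221.3750 = 11.5868 mm
θ = 256° = 4.468043 rad
V = θ·R_c·A = 4.468043·11.5868·221.3750 = 11460.623 mm³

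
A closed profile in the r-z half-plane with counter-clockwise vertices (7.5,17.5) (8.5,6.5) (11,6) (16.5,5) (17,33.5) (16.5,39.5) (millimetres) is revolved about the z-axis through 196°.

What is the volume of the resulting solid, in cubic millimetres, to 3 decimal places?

Profile (r,z), 6 vertices: (7.5,17.5) (8.5,6.5) (11,6) (16.5,5) (17,33.5) (16.5,39.5)
edge 0: (7.5,17.5)→(8.5,6.5)  cross = 7.5·6.5 − 8.5·17.5 = -100.0000; (r_i+r_j)·cross = 16·-100.0000 = -1600.0000
edge 1: (8.5,6.5)→(11,6)  cross = 8.5·6 − 11·6.5 = -20.5000; (r_i+r_j)·cross = 19.5·-20.5000 = -399.7500
edge 2: (11,6)→(16.5,5)  cross = 11·5 − 16.5·6 = -44.0000; (r_i+r_j)·cross = 27.5·-44.0000 = -1210.0000
edge 3: (16.5,5)→(17,33.5)  cross = 16.5·33.5 − 17·5 = 467.7500; (r_i+r_j)·cross = 33.5·467.7500 = 15669.6250
edge 4: (17,33.5)→(16.5,39.5)  cross = 17·39.5 − 16.5·33.5 = 118.7500; (r_i+r_j)·cross = 33.5·118.7500 = 3978.1250
edge 5: (16.5,39.5)→(7.5,17.5)  cross = 16.5·17.5 − 7.5·39.5 = -7.5000; (r_i+r_j)·cross = 24·-7.5000 = -180.0000
Σcross = 414.5000 → A = |Σcross|/2 = 207.2500 mm²
Σ(r_i+r_j)·cross = 16258.0000 → first moment M = |Σ|/6 = 2709.6667
R_c = M/A = 2709.6667/207.2500 = 13.0744 mm
θ = 196° = 3.420845 rad
V = θ·R_c·A = 3.420845·13.0744·207.2500 = 9269.351 mm³

Volume = 9269.351 mm³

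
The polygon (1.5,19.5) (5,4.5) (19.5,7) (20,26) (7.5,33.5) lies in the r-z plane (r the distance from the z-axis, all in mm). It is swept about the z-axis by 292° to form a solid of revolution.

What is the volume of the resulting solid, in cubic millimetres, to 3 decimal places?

Profile (r,z), 5 vertices: (1.5,19.5) (5,4.5) (19.5,7) (20,26) (7.5,33.5)
edge 0: (1.5,19.5)→(5,4.5)  cross = 1.5·4.5 − 5·19.5 = -90.7500; (r_i+r_j)·cross = 6.5·-90.7500 = -589.8750
edge 1: (5,4.5)→(19.5,7)  cross = 5·7 − 19.5·4.5 = -52.7500; (r_i+r_j)·cross = 24.5·-52.7500 = -1292.3750
edge 2: (19.5,7)→(20,26)  cross = 19.5·26 − 20·7 = 367.0000; (r_i+r_j)·cross = 39.5·367.0000 = 14496.5000
edge 3: (20,26)→(7.5,33.5)  cross = 20·33.5 − 7.5·26 = 475.0000; (r_i+r_j)·cross = 27.5·475.0000 = 13062.5000
edge 4: (7.5,33.5)→(1.5,19.5)  cross = 7.5·19.5 − 1.5·33.5 = 96.0000; (r_i+r_j)·cross = 9·96.0000 = 864.0000
Σcross = 794.5000 → A = |Σcross|/2 = 397.2500 mm²
Σ(r_i+r_j)·cross = 26540.7500 → first moment M = |Σ|/6 = 4423.4583
R_c = M/A = 4423.4583/397.2500 = 11.1352 mm
θ = 292° = 5.096361 rad
V = θ·R_c·A = 5.096361·11.1352·397.2500 = 22543.542 mm³

Volume = 22543.542 mm³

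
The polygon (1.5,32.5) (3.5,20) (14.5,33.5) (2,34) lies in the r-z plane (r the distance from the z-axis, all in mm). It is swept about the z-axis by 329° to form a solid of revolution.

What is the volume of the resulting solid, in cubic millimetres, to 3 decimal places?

Volume = 3397.190 mm³

Profile (r,z), 4 vertices: (1.5,32.5) (3.5,20) (14.5,33.5) (2,34)
edge 0: (1.5,32.5)→(3.5,20)  cross = 1.5·20 − 3.5·32.5 = -83.7500; (r_i+r_j)·cross = 5·-83.7500 = -418.7500
edge 1: (3.5,20)→(14.5,33.5)  cross = 3.5·33.5 − 14.5·20 = -172.7500; (r_i+r_j)·cross = 18·-172.7500 = -3109.5000
edge 2: (14.5,33.5)→(2,34)  cross = 14.5·34 − 2·33.5 = 426.0000; (r_i+r_j)·cross = 16.5·426.0000 = 7029.0000
edge 3: (2,34)→(1.5,32.5)  cross = 2·32.5 − 1.5·34 = 14.0000; (r_i+r_j)·cross = 3.5·14.0000 = 49.0000
Σcross = 183.5000 → A = |Σcross|/2 = 91.7500 mm²
Σ(r_i+r_j)·cross = 3549.7500 → first moment M = |Σ|/6 = 591.6250
R_c = M/A = 591.6250/91.7500 = 6.4482 mm
θ = 329° = 5.742133 rad
V = θ·R_c·A = 5.742133·6.4482·91.7500 = 3397.190 mm³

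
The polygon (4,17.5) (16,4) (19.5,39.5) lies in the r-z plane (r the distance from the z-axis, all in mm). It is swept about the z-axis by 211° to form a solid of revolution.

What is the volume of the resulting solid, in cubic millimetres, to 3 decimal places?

Volume = 11473.510 mm³

Profile (r,z), 3 vertices: (4,17.5) (16,4) (19.5,39.5)
edge 0: (4,17.5)→(16,4)  cross = 4·4 − 16·17.5 = -264.0000; (r_i+r_j)·cross = 20·-264.0000 = -5280.0000
edge 1: (16,4)→(19.5,39.5)  cross = 16·39.5 − 19.5·4 = 554.0000; (r_i+r_j)·cross = 35.5·554.0000 = 19667.0000
edge 2: (19.5,39.5)→(4,17.5)  cross = 19.5·17.5 − 4·39.5 = 183.2500; (r_i+r_j)·cross = 23.5·183.2500 = 4306.3750
Σcross = 473.2500 → A = |Σcross|/2 = 236.6250 mm²
Σ(r_i+r_j)·cross = 18693.3750 → first moment M = |Σ|/6 = 3115.5625
R_c = M/A = 3115.5625/236.6250 = 13.1667 mm
θ = 211° = 3.682645 rad
V = θ·R_c·A = 3.682645·13.1667·236.6250 = 11473.510 mm³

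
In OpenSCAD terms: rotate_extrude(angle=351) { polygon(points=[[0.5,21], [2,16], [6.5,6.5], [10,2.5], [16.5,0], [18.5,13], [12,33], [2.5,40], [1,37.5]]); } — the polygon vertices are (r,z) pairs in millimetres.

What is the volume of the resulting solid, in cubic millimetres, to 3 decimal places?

Profile (r,z), 9 vertices: (0.5,21) (2,16) (6.5,6.5) (10,2.5) (16.5,0) (18.5,13) (12,33) (2.5,40) (1,37.5)
edge 0: (0.5,21)→(2,16)  cross = 0.5·16 − 2·21 = -34.0000; (r_i+r_j)·cross = 2.5·-34.0000 = -85.0000
edge 1: (2,16)→(6.5,6.5)  cross = 2·6.5 − 6.5·16 = -91.0000; (r_i+r_j)·cross = 8.5·-91.0000 = -773.5000
edge 2: (6.5,6.5)→(10,2.5)  cross = 6.5·2.5 − 10·6.5 = -48.7500; (r_i+r_j)·cross = 16.5·-48.7500 = -804.3750
edge 3: (10,2.5)→(16.5,0)  cross = 10·0 − 16.5·2.5 = -41.2500; (r_i+r_j)·cross = 26.5·-41.2500 = -1093.1250
edge 4: (16.5,0)→(18.5,13)  cross = 16.5·13 − 18.5·0 = 214.5000; (r_i+r_j)·cross = 35·214.5000 = 7507.5000
edge 5: (18.5,13)→(12,33)  cross = 18.5·33 − 12·13 = 454.5000; (r_i+r_j)·cross = 30.5·454.5000 = 13862.2500
edge 6: (12,33)→(2.5,40)  cross = 12·40 − 2.5·33 = 397.5000; (r_i+r_j)·cross = 14.5·397.5000 = 5763.7500
edge 7: (2.5,40)→(1,37.5)  cross = 2.5·37.5 − 1·40 = 53.7500; (r_i+r_j)·cross = 3.5·53.7500 = 188.1250
edge 8: (1,37.5)→(0.5,21)  cross = 1·21 − 0.5·37.5 = 2.2500; (r_i+r_j)·cross = 1.5·2.2500 = 3.3750
Σcross = 907.5000 → A = |Σcross|/2 = 453.7500 mm²
Σ(r_i+r_j)·cross = 24569.0000 → first moment M = |Σ|/6 = 4094.8333
R_c = M/A = 4094.8333/453.7500 = 9.0244 mm
θ = 351° = 6.126106 rad
V = θ·R_c·A = 6.126106·9.0244·453.7500 = 25085.382 mm³

Volume = 25085.382 mm³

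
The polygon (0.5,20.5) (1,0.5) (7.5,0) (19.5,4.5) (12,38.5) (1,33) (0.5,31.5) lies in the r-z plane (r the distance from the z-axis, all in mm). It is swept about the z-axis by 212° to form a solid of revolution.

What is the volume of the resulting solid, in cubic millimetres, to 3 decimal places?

Profile (r,z), 7 vertices: (0.5,20.5) (1,0.5) (7.5,0) (19.5,4.5) (12,38.5) (1,33) (0.5,31.5)
edge 0: (0.5,20.5)→(1,0.5)  cross = 0.5·0.5 − 1·20.5 = -20.2500; (r_i+r_j)·cross = 1.5·-20.2500 = -30.3750
edge 1: (1,0.5)→(7.5,0)  cross = 1·0 − 7.5·0.5 = -3.7500; (r_i+r_j)·cross = 8.5·-3.7500 = -31.8750
edge 2: (7.5,0)→(19.5,4.5)  cross = 7.5·4.5 − 19.5·0 = 33.7500; (r_i+r_j)·cross = 27·33.7500 = 911.2500
edge 3: (19.5,4.5)→(12,38.5)  cross = 19.5·38.5 − 12·4.5 = 696.7500; (r_i+r_j)·cross = 31.5·696.7500 = 21947.6250
edge 4: (12,38.5)→(1,33)  cross = 12·33 − 1·38.5 = 357.5000; (r_i+r_j)·cross = 13·357.5000 = 4647.5000
edge 5: (1,33)→(0.5,31.5)  cross = 1·31.5 − 0.5·33 = 15.0000; (r_i+r_j)·cross = 1.5·15.0000 = 22.5000
edge 6: (0.5,31.5)→(0.5,20.5)  cross = 0.5·20.5 − 0.5·31.5 = -5.5000; (r_i+r_j)·cross = 1·-5.5000 = -5.5000
Σcross = 1073.5000 → A = |Σcross|/2 = 536.7500 mm²
Σ(r_i+r_j)·cross = 27461.1250 → first moment M = |Σ|/6 = 4576.8542
R_c = M/A = 4576.8542/536.7500 = 8.5270 mm
θ = 212° = 3.700098 rad
V = θ·R_c·A = 3.700098·8.5270·536.7500 = 16934.809 mm³

Volume = 16934.809 mm³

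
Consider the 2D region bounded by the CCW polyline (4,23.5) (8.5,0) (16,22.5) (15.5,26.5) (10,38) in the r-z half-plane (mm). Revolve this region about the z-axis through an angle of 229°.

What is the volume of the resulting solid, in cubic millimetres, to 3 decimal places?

Volume = 9314.635 mm³

Profile (r,z), 5 vertices: (4,23.5) (8.5,0) (16,22.5) (15.5,26.5) (10,38)
edge 0: (4,23.5)→(8.5,0)  cross = 4·0 − 8.5·23.5 = -199.7500; (r_i+r_j)·cross = 12.5·-199.7500 = -2496.8750
edge 1: (8.5,0)→(16,22.5)  cross = 8.5·22.5 − 16·0 = 191.2500; (r_i+r_j)·cross = 24.5·191.2500 = 4685.6250
edge 2: (16,22.5)→(15.5,26.5)  cross = 16·26.5 − 15.5·22.5 = 75.2500; (r_i+r_j)·cross = 31.5·75.2500 = 2370.3750
edge 3: (15.5,26.5)→(10,38)  cross = 15.5·38 − 10·26.5 = 324.0000; (r_i+r_j)·cross = 25.5·324.0000 = 8262.0000
edge 4: (10,38)→(4,23.5)  cross = 10·23.5 − 4·38 = 83.0000; (r_i+r_j)·cross = 14·83.0000 = 1162.0000
Σcross = 473.7500 → A = |Σcross|/2 = 236.8750 mm²
Σ(r_i+r_j)·cross = 13983.1250 → first moment M = |Σ|/6 = 2330.5208
R_c = M/A = 2330.5208/236.8750 = 9.8386 mm
θ = 229° = 3.996804 rad
V = θ·R_c·A = 3.996804·9.8386·236.8750 = 9314.635 mm³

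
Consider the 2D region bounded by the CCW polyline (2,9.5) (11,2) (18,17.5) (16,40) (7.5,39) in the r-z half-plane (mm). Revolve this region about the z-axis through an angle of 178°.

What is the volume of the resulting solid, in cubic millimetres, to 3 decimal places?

Profile (r,z), 5 vertices: (2,9.5) (11,2) (18,17.5) (16,40) (7.5,39)
edge 0: (2,9.5)→(11,2)  cross = 2·2 − 11·9.5 = -100.5000; (r_i+r_j)·cross = 13·-100.5000 = -1306.5000
edge 1: (11,2)→(18,17.5)  cross = 11·17.5 − 18·2 = 156.5000; (r_i+r_j)·cross = 29·156.5000 = 4538.5000
edge 2: (18,17.5)→(16,40)  cross = 18·40 − 16·17.5 = 440.0000; (r_i+r_j)·cross = 34·440.0000 = 14960.0000
edge 3: (16,40)→(7.5,39)  cross = 16·39 − 7.5·40 = 324.0000; (r_i+r_j)·cross = 23.5·324.0000 = 7614.0000
edge 4: (7.5,39)→(2,9.5)  cross = 7.5·9.5 − 2·39 = -6.7500; (r_i+r_j)·cross = 9.5·-6.7500 = -64.1250
Σcross = 813.2500 → A = |Σcross|/2 = 406.6250 mm²
Σ(r_i+r_j)·cross = 25741.8750 → first moment M = |Σ|/6 = 4290.3125
R_c = M/A = 4290.3125/406.6250 = 10.5510 mm
θ = 178° = 3.106686 rad
V = θ·R_c·A = 3.106686·10.5510·406.6250 = 13328.654 mm³

Volume = 13328.654 mm³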